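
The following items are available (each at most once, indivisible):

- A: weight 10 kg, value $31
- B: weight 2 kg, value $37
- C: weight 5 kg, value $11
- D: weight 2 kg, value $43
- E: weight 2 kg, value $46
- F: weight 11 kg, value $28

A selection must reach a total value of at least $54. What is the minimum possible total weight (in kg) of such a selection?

Subsets with value ≥ 54, sorted by total weight:
- D+E: weight 4, value 89
- B+E: weight 4, value 83
- B+D: weight 4, value 80
Minimum weight: 4 kg.

4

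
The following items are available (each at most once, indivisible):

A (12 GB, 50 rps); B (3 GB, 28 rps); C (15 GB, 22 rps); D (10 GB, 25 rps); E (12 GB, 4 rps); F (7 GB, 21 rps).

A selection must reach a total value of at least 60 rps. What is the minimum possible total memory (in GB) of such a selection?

15

Subsets with value ≥ 60, sorted by total memory:
- A+B: memory 15, value 78
- A+F: memory 19, value 71
Minimum memory: 15 GB.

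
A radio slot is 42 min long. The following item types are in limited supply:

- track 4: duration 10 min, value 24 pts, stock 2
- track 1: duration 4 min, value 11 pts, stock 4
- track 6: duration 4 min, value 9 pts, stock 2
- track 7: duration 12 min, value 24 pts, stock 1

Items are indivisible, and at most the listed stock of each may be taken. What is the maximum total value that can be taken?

101 pts

Top feasible selections:
- 2×track 4 + 4×track 1 + 1×track 6: duration 40, value 101
- 1×track 4 + 4×track 1 + 1×track 6 + 1×track 7: duration 42, value 101
- 2×track 4 + 3×track 1 + 2×track 6: duration 40, value 99
- 1×track 4 + 3×track 1 + 2×track 6 + 1×track 7: duration 42, value 99
Best: 101 pts.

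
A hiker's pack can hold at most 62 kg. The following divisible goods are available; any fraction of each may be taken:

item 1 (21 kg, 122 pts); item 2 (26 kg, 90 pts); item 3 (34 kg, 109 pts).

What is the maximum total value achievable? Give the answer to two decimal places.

Take in order of value per unit:
- item 1 (122/21 per unit): all 21 → value 122, running total 122.00
- item 2 (90/26 per unit): all 26 → value 90, running total 212.00
- item 3 (109/34 per unit): 15 of 34 → value 15×109/34 = 48.0882, running total 260.09
Total 260.09.

260.09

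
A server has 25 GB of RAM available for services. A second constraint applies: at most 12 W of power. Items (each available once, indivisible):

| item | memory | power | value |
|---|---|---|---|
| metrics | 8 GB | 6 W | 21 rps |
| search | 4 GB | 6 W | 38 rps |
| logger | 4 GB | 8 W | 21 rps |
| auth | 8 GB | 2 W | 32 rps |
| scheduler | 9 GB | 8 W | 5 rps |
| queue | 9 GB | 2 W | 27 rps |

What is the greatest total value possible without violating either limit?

97 rps

Feasible sets respecting both limits:
- search+auth+queue: memory 21, power 10, value 97
- metrics+auth+queue: memory 25, power 10, value 80
- logger+auth+queue: memory 21, power 12, value 80
Best: 97 rps.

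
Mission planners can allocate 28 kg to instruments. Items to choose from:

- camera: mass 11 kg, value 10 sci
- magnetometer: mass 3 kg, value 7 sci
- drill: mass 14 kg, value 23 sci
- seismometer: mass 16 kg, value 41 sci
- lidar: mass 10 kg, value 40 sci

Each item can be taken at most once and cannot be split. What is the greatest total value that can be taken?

81 sci

Check high-value combinations within 28 kg:
- seismometer+lidar: mass 16+10=26, value 41+40=81
- magnetometer+drill+lidar: mass 3+14+10=27, value 7+23+40=70
- drill+lidar: mass 14+10=24, value 23+40=63
Best: 81 sci.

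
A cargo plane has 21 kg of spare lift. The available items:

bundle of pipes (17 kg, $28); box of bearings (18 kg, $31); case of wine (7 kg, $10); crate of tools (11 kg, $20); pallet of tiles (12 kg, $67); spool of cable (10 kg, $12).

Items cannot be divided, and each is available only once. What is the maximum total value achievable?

$77

This is a 0/1 knapsack; check combinations near the capacity.
- case of wine+pallet of tiles: weight 7+12=19, value 10+67=77
- pallet of tiles: weight 12, value 67
- crate of tools+spool of cable: weight 11+10=21, value 20+12=32
- box of bearings: weight 18, value 31
Best: $77.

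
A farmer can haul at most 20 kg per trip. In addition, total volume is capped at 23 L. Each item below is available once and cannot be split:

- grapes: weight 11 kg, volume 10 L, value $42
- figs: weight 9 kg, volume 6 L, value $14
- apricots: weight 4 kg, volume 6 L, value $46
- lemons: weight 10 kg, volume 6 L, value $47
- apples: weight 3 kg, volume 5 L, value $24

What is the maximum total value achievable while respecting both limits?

$117

Feasible sets respecting both limits:
- apricots+lemons+apples: weight 17, volume 17, value 117
- grapes+apricots+apples: weight 18, volume 21, value 112
- apricots+lemons: weight 14, volume 12, value 93
- grapes+apricots: weight 15, volume 16, value 88
Best: $117.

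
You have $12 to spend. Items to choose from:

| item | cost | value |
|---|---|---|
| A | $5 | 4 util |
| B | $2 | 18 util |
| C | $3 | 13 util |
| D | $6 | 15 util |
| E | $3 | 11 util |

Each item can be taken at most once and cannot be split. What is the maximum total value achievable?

46 util

Check high-value combinations within $12:
- B+C+D: cost 2+3+6=11, value 18+13+15=46
- B+D+E: cost 2+6+3=11, value 18+15+11=44
- B+C+E: cost 2+3+3=8, value 18+13+11=42
- C+D+E: cost 3+6+3=12, value 13+15+11=39
- A+B+C: cost 5+2+3=10, value 4+18+13=35
Best: 46 util.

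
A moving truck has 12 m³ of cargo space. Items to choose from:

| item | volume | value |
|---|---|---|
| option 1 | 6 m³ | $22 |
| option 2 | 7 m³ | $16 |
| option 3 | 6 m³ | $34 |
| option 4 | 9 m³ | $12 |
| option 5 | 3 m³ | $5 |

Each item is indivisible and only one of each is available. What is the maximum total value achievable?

Check high-value combinations within 12 m³:
- option 1+option 3: volume 6+6=12, value 22+34=56
- option 3+option 5: volume 6+3=9, value 34+5=39
- option 3: volume 6, value 34
Best: $56.

$56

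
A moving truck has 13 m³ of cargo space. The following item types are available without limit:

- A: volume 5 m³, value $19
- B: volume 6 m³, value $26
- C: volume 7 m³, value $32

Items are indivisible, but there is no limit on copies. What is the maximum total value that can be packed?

$58

Best value-per-unit is C at 32/7; filling with it alone gives 1×32 = 32.
Optimal mix: 1×B + 1×C → volume 13, value 58.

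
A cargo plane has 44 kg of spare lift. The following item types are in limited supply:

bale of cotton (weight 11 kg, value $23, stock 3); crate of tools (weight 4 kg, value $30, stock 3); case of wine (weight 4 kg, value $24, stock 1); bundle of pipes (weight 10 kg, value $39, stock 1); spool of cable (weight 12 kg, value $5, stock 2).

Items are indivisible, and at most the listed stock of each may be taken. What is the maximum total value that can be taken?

Top feasible selections:
- 1×bale of cotton + 3×crate of tools + 1×case of wine + 1×bundle of pipes: weight 37, value 176
- 2×bale of cotton + 3×crate of tools + 1×bundle of pipes: weight 44, value 175
- 2×bale of cotton + 2×crate of tools + 1×case of wine + 1×bundle of pipes: weight 44, value 169
- 2×bale of cotton + 3×crate of tools + 1×case of wine: weight 38, value 160
Best: $176.

$176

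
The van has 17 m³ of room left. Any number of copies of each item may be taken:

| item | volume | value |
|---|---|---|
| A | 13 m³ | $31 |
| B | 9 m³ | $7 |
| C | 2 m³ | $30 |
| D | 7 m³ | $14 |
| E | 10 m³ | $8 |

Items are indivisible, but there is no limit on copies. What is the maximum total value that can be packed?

Best value-per-unit is C at 30/2, and filling with it alone uses volume 8×2=16. No mix of the others beats 8×30 = 240.

$240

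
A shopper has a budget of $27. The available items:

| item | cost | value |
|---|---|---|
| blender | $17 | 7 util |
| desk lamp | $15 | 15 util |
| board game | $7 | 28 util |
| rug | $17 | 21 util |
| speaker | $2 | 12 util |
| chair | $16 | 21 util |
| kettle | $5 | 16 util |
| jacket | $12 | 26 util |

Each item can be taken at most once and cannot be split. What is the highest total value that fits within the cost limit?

82 util

Check high-value combinations within $27:
- board game+speaker+kettle+jacket: cost 7+2+5+12=26, value 28+12+16+26=82
- board game+kettle+jacket: cost 7+5+12=24, value 28+16+26=70
- board game+speaker+jacket: cost 7+2+12=21, value 28+12+26=66
- board game+speaker+chair: cost 7+2+16=25, value 28+12+21=61
- board game+rug+speaker: cost 7+17+2=26, value 28+21+12=61
Best: 82 util.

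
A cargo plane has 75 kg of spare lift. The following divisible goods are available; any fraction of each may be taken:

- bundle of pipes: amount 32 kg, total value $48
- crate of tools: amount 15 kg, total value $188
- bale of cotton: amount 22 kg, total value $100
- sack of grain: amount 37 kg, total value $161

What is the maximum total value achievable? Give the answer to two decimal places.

450.50

Take in order of value per unit:
- crate of tools (188/15 per unit): all 15 → value 188, running total 188.00
- bale of cotton (100/22 per unit): all 22 → value 100, running total 288.00
- sack of grain (161/37 per unit): all 37 → value 161, running total 449.00
- bundle of pipes (48/32 per unit): 1 of 32 → value 1×48/32 = 1.5000, running total 450.50
Total 450.50.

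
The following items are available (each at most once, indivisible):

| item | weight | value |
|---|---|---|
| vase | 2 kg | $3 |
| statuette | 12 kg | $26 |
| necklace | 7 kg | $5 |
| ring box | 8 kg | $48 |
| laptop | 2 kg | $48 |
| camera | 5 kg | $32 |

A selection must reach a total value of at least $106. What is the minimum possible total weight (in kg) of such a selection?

Subsets with value ≥ 106, sorted by total weight:
- ring box+laptop+camera: weight 15, value 128
- vase+ring box+laptop+camera: weight 17, value 131
- statuette+laptop+camera: weight 19, value 106
Minimum weight: 15 kg.

15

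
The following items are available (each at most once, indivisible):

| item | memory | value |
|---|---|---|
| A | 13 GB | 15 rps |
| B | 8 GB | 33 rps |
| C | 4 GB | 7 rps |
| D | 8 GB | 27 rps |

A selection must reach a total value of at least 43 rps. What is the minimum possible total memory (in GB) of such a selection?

16

Subsets with value ≥ 43, sorted by total memory:
- B+D: memory 16, value 60
- B+C+D: memory 20, value 67
- A+B: memory 21, value 48
Minimum memory: 16 GB.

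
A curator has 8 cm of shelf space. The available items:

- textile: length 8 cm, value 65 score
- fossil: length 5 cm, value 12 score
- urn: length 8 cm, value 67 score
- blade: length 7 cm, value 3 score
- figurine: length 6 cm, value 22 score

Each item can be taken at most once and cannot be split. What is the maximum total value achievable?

Check high-value combinations within 8 cm:
- urn: length 8, value 67
- textile: length 8, value 65
- figurine: length 6, value 22
Best: 67 score.

67 score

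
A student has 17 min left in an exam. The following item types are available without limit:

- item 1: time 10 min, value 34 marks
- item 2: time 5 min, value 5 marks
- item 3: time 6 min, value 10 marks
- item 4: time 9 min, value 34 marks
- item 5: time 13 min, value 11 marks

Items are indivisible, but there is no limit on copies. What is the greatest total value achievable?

Best value-per-unit is item 4 at 34/9; filling with it alone gives 1×34 = 34.
Optimal mix: 1×item 1 + 1×item 3 → time 16, value 44.

44 marks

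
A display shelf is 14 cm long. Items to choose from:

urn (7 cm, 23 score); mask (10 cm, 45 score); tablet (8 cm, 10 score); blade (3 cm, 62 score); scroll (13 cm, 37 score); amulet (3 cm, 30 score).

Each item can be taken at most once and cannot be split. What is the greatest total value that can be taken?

115 score

Check high-value combinations within 14 cm:
- urn+blade+amulet: length 7+3+3=13, value 23+62+30=115
- mask+blade: length 10+3=13, value 45+62=107
- tablet+blade+amulet: length 8+3+3=14, value 10+62+30=102
- blade+amulet: length 3+3=6, value 62+30=92
Best: 115 score.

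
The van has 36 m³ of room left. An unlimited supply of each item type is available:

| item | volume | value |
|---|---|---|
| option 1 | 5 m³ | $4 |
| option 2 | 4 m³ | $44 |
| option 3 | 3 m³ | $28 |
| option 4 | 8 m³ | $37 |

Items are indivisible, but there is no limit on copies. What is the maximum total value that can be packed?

$396

Best value-per-unit is option 2 at 44/4, and filling with it alone uses volume 9×4=36. No mix of the others beats 9×44 = 396.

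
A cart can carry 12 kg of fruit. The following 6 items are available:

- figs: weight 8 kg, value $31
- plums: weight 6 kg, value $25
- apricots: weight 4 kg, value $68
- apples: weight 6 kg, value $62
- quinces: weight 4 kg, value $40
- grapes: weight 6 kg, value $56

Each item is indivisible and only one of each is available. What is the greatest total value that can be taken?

This is a 0/1 knapsack; check combinations near the capacity.
- apricots+apples: weight 4+6=10, value 68+62=130
- apricots+grapes: weight 4+6=10, value 68+56=124
- apples+grapes: weight 6+6=12, value 62+56=118
- apricots+quinces: weight 4+4=8, value 68+40=108
Best: $130.

$130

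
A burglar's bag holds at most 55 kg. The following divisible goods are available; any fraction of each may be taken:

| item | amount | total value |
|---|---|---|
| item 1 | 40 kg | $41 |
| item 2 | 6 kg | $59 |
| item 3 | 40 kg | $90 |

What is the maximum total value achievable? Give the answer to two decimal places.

Take in order of value per unit:
- item 2 (59/6 per unit): all 6 → value 59, running total 59.00
- item 3 (90/40 per unit): all 40 → value 90, running total 149.00
- item 1 (41/40 per unit): 9 of 40 → value 9×41/40 = 9.2250, running total 158.23
Total 158.23.

158.23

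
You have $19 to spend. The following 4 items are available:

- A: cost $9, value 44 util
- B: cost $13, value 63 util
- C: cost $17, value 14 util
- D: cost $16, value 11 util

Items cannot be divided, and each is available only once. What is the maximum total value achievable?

63 util

This is a 0/1 knapsack; check combinations near the capacity.
- B: cost 13, value 63
- A: cost 9, value 44
- C: cost 17, value 14
- D: cost 16, value 11
Best: 63 util.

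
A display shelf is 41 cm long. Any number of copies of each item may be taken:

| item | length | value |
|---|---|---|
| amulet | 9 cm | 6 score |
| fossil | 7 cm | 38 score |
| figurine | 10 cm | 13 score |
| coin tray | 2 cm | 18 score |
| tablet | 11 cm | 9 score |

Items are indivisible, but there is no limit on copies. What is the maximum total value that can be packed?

360 score

Best value-per-unit is coin tray at 18/2, and filling with it alone uses length 20×2=40. No mix of the others beats 20×18 = 360.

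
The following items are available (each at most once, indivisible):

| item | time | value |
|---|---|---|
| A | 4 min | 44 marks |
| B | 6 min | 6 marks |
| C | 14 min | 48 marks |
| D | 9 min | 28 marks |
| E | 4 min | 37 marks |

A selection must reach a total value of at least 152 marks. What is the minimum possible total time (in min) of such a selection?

31

Subsets with value ≥ 152, sorted by total time:
- A+C+D+E: time 31, value 157
- A+B+C+D+E: time 37, value 163
Minimum time: 31 min.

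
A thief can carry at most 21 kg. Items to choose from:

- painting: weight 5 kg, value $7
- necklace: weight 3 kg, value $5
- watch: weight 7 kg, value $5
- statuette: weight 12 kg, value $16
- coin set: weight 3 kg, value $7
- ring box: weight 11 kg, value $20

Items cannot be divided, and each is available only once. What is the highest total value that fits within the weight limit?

Check high-value combinations within 21 kg:
- painting+coin set+ring box: weight 5+3+11=19, value 7+7+20=34
- necklace+coin set+ring box: weight 3+3+11=17, value 5+7+20=32
- painting+necklace+ring box: weight 5+3+11=19, value 7+5+20=32
- watch+coin set+ring box: weight 7+3+11=21, value 5+7+20=32
- painting+statuette+coin set: weight 5+12+3=20, value 7+16+7=30
Best: $34.

$34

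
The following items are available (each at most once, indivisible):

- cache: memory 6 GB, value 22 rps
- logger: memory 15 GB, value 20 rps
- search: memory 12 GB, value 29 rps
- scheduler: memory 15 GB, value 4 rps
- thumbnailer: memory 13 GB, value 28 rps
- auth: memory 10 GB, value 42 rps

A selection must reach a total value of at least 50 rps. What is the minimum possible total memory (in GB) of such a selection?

16

Subsets with value ≥ 50, sorted by total memory:
- cache+auth: memory 16, value 64
- cache+search: memory 18, value 51
Minimum memory: 16 GB.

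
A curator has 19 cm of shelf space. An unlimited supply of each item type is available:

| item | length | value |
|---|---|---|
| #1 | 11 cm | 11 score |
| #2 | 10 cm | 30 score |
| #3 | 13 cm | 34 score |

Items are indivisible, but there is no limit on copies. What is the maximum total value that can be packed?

Best value-per-unit is #2 at 30/10; filling with it alone gives 1×30 = 30.
Optimal mix: 1×#3 → length 13, value 34.

34 score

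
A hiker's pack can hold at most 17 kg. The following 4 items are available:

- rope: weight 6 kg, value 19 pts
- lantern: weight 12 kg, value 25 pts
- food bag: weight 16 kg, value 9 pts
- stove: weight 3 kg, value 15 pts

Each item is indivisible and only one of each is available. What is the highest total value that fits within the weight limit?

40 pts

Check high-value combinations within 17 kg:
- lantern+stove: weight 12+3=15, value 25+15=40
- rope+stove: weight 6+3=9, value 19+15=34
- lantern: weight 12, value 25
Best: 40 pts.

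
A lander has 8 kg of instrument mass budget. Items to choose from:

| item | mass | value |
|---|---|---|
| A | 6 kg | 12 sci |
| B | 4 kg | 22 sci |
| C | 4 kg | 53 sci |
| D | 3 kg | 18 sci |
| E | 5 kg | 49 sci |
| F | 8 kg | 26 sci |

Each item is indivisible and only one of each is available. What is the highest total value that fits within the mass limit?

75 sci

This is a 0/1 knapsack; check combinations near the capacity.
- B+C: mass 4+4=8, value 22+53=75
- C+D: mass 4+3=7, value 53+18=71
- D+E: mass 3+5=8, value 18+49=67
- C: mass 4, value 53
- E: mass 5, value 49
Best: 75 sci.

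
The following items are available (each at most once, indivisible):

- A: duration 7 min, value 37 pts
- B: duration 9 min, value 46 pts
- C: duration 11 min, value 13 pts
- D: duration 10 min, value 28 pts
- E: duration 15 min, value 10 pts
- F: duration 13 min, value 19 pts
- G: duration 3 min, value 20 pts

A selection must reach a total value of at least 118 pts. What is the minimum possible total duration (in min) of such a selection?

29

Subsets with value ≥ 118, sorted by total duration:
- A+B+D+G: duration 29, value 131
- A+B+F+G: duration 32, value 122
Minimum duration: 29 min.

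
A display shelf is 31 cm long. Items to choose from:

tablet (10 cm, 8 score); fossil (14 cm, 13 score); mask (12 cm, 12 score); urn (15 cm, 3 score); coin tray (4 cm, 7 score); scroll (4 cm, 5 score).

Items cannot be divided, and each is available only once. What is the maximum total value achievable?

32 score

This is a 0/1 knapsack; check combinations near the capacity.
- fossil+mask+coin tray: length 14+12+4=30, value 13+12+7=32
- tablet+mask+coin tray+scroll: length 10+12+4+4=30, value 8+12+7+5=32
- fossil+mask+scroll: length 14+12+4=30, value 13+12+5=30
Best: 32 score.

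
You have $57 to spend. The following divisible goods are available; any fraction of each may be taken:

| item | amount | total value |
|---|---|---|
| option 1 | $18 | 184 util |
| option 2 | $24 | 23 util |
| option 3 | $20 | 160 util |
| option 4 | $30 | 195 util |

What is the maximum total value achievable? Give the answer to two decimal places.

467.50

Take in order of value per unit:
- option 1 (184/18 per unit): all 18 → value 184, running total 184.00
- option 3 (160/20 per unit): all 20 → value 160, running total 344.00
- option 4 (195/30 per unit): 19 of 30 → value 19×195/30 = 123.5000, running total 467.50
Total 467.50.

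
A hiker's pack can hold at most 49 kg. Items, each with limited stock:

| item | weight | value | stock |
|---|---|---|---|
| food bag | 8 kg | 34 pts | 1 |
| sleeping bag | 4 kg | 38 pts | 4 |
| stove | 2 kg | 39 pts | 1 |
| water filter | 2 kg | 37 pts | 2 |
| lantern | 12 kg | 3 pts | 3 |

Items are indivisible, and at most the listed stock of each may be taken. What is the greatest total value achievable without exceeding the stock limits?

Top feasible selections:
- 1×food bag + 4×sleeping bag + 1×stove + 2×water filter + 1×lantern: weight 42, value 302
- 1×food bag + 4×sleeping bag + 1×stove + 2×water filter: weight 30, value 299
- 4×sleeping bag + 1×stove + 2×water filter + 2×lantern: weight 46, value 271
- 4×sleeping bag + 1×stove + 2×water filter + 1×lantern: weight 34, value 268
Best: 302 pts.

302 pts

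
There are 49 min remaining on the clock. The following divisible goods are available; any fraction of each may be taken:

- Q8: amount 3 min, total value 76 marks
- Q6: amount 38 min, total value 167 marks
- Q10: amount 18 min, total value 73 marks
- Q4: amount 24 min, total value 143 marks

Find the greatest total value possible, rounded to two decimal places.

Take in order of value per unit:
- Q8 (76/3 per unit): all 3 → value 76, running total 76.00
- Q4 (143/24 per unit): all 24 → value 143, running total 219.00
- Q6 (167/38 per unit): 22 of 38 → value 22×167/38 = 96.6842, running total 315.68
Total 315.68.

315.68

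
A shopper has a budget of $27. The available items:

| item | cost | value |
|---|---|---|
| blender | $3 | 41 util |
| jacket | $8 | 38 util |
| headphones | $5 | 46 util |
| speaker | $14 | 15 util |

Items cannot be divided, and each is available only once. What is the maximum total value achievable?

Check high-value combinations within $27:
- blender+jacket+headphones: cost 3+8+5=16, value 41+38+46=125
- blender+headphones+speaker: cost 3+5+14=22, value 41+46+15=102
- jacket+headphones+speaker: cost 8+5+14=27, value 38+46+15=99
- blender+jacket+speaker: cost 3+8+14=25, value 41+38+15=94
- blender+headphones: cost 3+5=8, value 41+46=87
Best: 125 util.

125 util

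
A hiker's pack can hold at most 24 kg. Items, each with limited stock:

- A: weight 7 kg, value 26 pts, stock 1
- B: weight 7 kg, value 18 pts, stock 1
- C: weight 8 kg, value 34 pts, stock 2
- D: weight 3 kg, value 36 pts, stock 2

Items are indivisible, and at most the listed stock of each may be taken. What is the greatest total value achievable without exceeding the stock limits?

Top feasible selections:
- 2×C + 2×D: weight 22, value 140
- 1×A + 1×C + 2×D: weight 21, value 132
- 1×B + 1×C + 2×D: weight 21, value 124
Best: 140 pts.

140 pts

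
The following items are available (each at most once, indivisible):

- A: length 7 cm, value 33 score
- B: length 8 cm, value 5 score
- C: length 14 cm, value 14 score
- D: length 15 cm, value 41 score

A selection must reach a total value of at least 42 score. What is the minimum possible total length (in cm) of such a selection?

21

Subsets with value ≥ 42, sorted by total length:
- A+C: length 21, value 47
- A+D: length 22, value 74
Minimum length: 21 cm.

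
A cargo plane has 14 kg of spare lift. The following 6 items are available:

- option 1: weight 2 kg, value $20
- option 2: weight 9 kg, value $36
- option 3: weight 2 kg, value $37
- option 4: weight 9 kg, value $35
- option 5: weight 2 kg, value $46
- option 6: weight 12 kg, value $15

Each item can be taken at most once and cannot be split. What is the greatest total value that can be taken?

Check high-value combinations within 14 kg:
- option 2+option 3+option 5: weight 9+2+2=13, value 36+37+46=119
- option 3+option 4+option 5: weight 2+9+2=13, value 37+35+46=118
- option 1+option 3+option 5: weight 2+2+2=6, value 20+37+46=103
Best: $119.

$119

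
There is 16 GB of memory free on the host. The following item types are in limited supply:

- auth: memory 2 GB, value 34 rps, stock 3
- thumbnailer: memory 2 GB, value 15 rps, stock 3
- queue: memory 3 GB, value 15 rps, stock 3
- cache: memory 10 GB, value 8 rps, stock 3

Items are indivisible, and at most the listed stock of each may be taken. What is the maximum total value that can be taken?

162 rps

Best selections within memory 16 and stock limits:
- 3×auth + 3×thumbnailer + 1×queue: memory 15, value 162
- 3×auth + 2×thumbnailer + 2×queue: memory 16, value 162
- 3×auth + 3×thumbnailer: memory 12, value 147
- 3×auth + 2×thumbnailer + 1×queue: memory 13, value 147
Best: 162 rps.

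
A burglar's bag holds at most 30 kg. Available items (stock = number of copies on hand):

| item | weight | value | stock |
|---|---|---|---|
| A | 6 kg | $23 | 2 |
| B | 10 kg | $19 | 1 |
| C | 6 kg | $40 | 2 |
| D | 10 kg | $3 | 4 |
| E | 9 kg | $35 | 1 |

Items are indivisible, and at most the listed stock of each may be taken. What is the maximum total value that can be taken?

Top feasible selections:
- 1×A + 2×C + 1×E: weight 27, value 138
- 2×A + 2×C: weight 24, value 126
- 1×A + 1×B + 2×C: weight 28, value 122
- 2×A + 1×C + 1×E: weight 27, value 121
Best: $138.

$138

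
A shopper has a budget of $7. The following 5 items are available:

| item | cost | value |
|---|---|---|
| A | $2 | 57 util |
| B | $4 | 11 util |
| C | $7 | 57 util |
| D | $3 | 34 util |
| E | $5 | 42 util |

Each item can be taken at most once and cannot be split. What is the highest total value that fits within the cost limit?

Check high-value combinations within $7:
- A+E: cost 2+5=7, value 57+42=99
- A+D: cost 2+3=5, value 57+34=91
- A+B: cost 2+4=6, value 57+11=68
- A: cost 2, value 57
Best: 99 util.

99 util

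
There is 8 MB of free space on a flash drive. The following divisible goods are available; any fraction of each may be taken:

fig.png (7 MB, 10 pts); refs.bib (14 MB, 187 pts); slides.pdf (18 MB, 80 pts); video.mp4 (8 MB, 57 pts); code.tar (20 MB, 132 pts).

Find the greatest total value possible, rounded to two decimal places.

106.86

Take in order of value per unit:
- refs.bib (187/14 per unit): 8 of 14 → value 8×187/14 = 106.8571, running total 106.86
Total 106.86.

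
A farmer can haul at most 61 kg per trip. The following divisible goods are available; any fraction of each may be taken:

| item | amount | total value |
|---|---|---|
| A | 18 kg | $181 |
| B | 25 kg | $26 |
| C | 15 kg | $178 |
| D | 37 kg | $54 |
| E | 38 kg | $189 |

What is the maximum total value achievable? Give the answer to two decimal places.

Take in order of value per unit:
- C (178/15 per unit): all 15 → value 178, running total 178.00
- A (181/18 per unit): all 18 → value 181, running total 359.00
- E (189/38 per unit): 28 of 38 → value 28×189/38 = 139.2632, running total 498.26
Total 498.26.

498.26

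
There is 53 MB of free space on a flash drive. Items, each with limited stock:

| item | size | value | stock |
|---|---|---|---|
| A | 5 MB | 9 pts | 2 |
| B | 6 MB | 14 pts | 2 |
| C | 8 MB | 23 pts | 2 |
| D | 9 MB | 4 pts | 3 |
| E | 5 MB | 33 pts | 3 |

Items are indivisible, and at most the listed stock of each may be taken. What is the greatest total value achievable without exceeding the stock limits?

Top feasible selections:
- 2×A + 2×B + 2×C + 3×E: size 53, value 191
- 1×A + 2×B + 2×C + 3×E: size 48, value 182
- 2×A + 1×B + 2×C + 3×E: size 47, value 177
- 2×B + 2×C + 1×D + 3×E: size 52, value 177
Best: 191 pts.

191 pts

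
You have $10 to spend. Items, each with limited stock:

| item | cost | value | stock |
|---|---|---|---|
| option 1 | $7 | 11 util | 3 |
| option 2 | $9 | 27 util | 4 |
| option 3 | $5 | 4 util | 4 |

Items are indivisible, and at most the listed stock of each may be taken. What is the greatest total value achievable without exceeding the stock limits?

27 util

Top feasible selections:
- 1×option 2: cost 9, value 27
- 1×option 1: cost 7, value 11
Best: 27 util.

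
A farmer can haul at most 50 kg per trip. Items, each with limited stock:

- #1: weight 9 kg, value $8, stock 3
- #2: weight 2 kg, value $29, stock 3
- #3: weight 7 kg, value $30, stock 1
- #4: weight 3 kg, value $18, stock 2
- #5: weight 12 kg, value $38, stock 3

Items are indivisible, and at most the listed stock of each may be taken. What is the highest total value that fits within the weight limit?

$237

Top feasible selections:
- 3×#2 + 2×#4 + 3×#5: weight 48, value 237
- 3×#2 + 1×#3 + 3×#5: weight 49, value 231
- 3×#2 + 1×#3 + 2×#4 + 2×#5: weight 43, value 229
- 2×#2 + 1×#3 + 1×#4 + 3×#5: weight 50, value 220
Best: $237.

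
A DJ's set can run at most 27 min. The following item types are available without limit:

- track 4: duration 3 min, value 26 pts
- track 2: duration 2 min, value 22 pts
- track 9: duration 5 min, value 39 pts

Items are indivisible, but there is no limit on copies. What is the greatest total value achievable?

Best value-per-unit is track 2 at 22/2; filling with it alone gives 13×22 = 286.
Optimal mix: 1×track 4 + 12×track 2 → duration 27, value 290.

290 pts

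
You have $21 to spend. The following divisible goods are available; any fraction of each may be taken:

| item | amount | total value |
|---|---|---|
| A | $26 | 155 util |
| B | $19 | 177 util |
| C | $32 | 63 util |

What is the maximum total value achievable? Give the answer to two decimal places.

Take in order of value per unit:
- B (177/19 per unit): all 19 → value 177, running total 177.00
- A (155/26 per unit): 2 of 26 → value 2×155/26 = 11.9231, running total 188.92
Total 188.92.

188.92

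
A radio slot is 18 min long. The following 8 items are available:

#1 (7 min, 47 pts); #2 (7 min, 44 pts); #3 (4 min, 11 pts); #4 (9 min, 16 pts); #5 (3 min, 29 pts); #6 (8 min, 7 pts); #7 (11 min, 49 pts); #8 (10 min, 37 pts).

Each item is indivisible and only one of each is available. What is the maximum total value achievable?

Check high-value combinations within 18 min:
- #1+#2+#5: duration 7+7+3=17, value 47+44+29=120
- #1+#2+#3: duration 7+7+4=18, value 47+44+11=102
- #1+#7: duration 7+11=18, value 47+49=96
- #2+#7: duration 7+11=18, value 44+49=93
- #1+#2: duration 7+7=14, value 47+44=91
Best: 120 pts.

120 pts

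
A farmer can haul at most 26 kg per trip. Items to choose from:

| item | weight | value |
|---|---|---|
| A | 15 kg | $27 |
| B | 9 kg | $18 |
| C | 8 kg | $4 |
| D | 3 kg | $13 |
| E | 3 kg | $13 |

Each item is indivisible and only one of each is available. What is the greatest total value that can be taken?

Check high-value combinations within 26 kg:
- A+D+E: weight 15+3+3=21, value 27+13+13=53
- B+C+D+E: weight 9+8+3+3=23, value 18+4+13+13=48
- A+B: weight 15+9=24, value 27+18=45
- B+D+E: weight 9+3+3=15, value 18+13+13=44
- A+C+D: weight 15+8+3=26, value 27+4+13=44
Best: $53.

$53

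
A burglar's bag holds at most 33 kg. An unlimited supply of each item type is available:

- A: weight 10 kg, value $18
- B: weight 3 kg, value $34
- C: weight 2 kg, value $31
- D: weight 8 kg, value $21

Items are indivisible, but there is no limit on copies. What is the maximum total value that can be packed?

Best value-per-unit is C at 31/2; filling with it alone gives 16×31 = 496.
Optimal mix: 1×B + 15×C → weight 33, value 499.

$499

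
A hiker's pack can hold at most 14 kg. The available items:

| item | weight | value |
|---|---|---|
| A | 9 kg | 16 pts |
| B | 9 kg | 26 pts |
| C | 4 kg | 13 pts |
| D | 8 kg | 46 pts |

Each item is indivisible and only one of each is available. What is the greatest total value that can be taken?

This is a 0/1 knapsack; check combinations near the capacity.
- C+D: weight 4+8=12, value 13+46=59
- D: weight 8, value 46
- B+C: weight 9+4=13, value 26+13=39
Best: 59 pts.

59 pts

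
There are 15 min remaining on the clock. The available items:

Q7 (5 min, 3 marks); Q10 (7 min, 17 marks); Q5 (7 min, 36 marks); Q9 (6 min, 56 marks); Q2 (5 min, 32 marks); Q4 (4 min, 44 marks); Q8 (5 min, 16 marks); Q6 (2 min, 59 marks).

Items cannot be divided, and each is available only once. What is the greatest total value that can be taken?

159 marks

Check high-value combinations within 15 min:
- Q9+Q4+Q6: time 6+4+2=12, value 56+44+59=159
- Q5+Q9+Q6: time 7+6+2=15, value 36+56+59=151
- Q9+Q2+Q6: time 6+5+2=13, value 56+32+59=147
Best: 159 marks.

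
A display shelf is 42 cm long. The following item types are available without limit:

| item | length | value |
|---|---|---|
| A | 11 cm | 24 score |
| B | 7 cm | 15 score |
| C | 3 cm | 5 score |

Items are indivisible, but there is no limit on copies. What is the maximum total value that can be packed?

90 score

Best value-per-unit is A at 24/11; filling with it alone gives 3×24 = 72.
Optimal mix: 6×B → length 42, value 90.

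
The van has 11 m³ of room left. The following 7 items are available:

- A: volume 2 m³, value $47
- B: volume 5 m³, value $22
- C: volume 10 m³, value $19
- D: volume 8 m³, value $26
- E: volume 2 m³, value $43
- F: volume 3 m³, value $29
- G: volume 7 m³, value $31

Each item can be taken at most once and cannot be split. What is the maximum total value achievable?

Check high-value combinations within 11 m³:
- A+E+G: volume 2+2+7=11, value 47+43+31=121
- A+E+F: volume 2+2+3=7, value 47+43+29=119
- A+B+E: volume 2+5+2=9, value 47+22+43=112
- A+B+F: volume 2+5+3=10, value 47+22+29=98
- B+E+F: volume 5+2+3=10, value 22+43+29=94
Best: $121.

$121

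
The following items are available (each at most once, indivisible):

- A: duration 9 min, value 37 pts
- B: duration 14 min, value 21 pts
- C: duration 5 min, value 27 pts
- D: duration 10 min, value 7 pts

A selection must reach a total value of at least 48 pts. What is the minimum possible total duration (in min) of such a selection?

14

Subsets with value ≥ 48, sorted by total duration:
- A+C: duration 14, value 64
- B+C: duration 19, value 48
Minimum duration: 14 min.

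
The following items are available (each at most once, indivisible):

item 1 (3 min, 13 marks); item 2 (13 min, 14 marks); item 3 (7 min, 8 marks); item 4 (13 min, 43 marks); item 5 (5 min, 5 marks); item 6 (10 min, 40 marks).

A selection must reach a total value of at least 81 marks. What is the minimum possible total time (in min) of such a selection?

Subsets with value ≥ 81, sorted by total time:
- item 4+item 6: time 23, value 83
- item 1+item 4+item 6: time 26, value 96
- item 4+item 5+item 6: time 28, value 88
- item 3+item 4+item 6: time 30, value 91
Minimum time: 23 min.

23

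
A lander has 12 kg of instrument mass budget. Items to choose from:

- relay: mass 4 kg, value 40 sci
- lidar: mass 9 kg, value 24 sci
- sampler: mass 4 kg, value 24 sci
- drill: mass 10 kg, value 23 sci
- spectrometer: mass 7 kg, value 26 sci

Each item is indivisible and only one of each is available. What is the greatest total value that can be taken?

66 sci

Check high-value combinations within 12 kg:
- relay+spectrometer: mass 4+7=11, value 40+26=66
- relay+sampler: mass 4+4=8, value 40+24=64
- sampler+spectrometer: mass 4+7=11, value 24+26=50
- relay: mass 4, value 40
Best: 66 sci.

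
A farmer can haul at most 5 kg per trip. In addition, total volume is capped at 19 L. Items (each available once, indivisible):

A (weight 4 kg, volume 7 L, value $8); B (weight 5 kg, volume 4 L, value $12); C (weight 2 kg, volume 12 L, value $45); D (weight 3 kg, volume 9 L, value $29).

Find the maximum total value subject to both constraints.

Feasible sets respecting both limits:
- C: weight 2, volume 12, value 45
- D: weight 3, volume 9, value 29
- B: weight 5, volume 4, value 12
Best: $45.

$45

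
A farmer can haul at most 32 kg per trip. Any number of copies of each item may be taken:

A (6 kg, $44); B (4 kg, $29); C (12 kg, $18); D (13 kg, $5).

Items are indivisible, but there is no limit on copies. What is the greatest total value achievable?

$234

Best value-per-unit is A at 44/6; filling with it alone gives 5×44 = 220.
Optimal mix: 4×A + 2×B → weight 32, value 234.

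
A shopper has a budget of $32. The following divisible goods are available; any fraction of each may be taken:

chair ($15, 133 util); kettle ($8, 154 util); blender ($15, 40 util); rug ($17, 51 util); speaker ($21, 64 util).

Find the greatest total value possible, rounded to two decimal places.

Take in order of value per unit:
- kettle (154/8 per unit): all 8 → value 154, running total 154.00
- chair (133/15 per unit): all 15 → value 133, running total 287.00
- speaker (64/21 per unit): 9 of 21 → value 9×64/21 = 27.4286, running total 314.43
Total 314.43.

314.43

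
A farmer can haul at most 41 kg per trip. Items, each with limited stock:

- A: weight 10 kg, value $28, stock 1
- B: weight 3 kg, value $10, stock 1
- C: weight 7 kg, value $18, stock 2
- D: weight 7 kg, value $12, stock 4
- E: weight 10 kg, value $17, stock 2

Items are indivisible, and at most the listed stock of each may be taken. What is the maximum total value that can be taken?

$98

Top feasible selections:
- 1×A + 1×B + 2×C + 2×D: weight 41, value 98
- 1×A + 2×C + 1×D + 1×E: weight 41, value 93
Best: $98.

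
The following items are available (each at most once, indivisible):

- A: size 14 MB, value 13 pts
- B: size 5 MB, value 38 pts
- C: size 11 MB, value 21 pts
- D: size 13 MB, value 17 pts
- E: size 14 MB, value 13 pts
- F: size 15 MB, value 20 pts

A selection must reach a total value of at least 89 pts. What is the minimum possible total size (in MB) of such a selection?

Subsets with value ≥ 89, sorted by total size:
- A+B+C+D: size 43, value 89
- B+C+D+E: size 43, value 89
- B+C+D+F: size 44, value 96
Minimum size: 43 MB.

43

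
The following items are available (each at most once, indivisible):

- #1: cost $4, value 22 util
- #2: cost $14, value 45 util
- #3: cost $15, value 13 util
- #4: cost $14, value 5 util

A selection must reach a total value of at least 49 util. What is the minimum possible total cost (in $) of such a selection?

18

Subsets with value ≥ 49, sorted by total cost:
- #1+#2: cost 18, value 67
- #2+#4: cost 28, value 50
- #2+#3: cost 29, value 58
- #1+#2+#4: cost 32, value 72
Minimum cost: 18 $.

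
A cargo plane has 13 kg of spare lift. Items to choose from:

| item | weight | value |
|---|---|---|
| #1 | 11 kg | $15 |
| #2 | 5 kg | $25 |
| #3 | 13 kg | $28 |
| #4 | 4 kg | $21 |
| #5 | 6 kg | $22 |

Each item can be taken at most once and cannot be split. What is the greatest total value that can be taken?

$47

This is a 0/1 knapsack; check combinations near the capacity.
- #2+#5: weight 5+6=11, value 25+22=47
- #2+#4: weight 5+4=9, value 25+21=46
- #4+#5: weight 4+6=10, value 21+22=43
- #3: weight 13, value 28
- #2: weight 5, value 25
Best: $47.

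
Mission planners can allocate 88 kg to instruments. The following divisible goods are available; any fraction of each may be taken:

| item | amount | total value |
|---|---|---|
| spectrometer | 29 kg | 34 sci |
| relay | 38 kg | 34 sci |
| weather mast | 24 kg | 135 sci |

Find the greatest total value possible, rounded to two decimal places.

200.32

Take in order of value per unit:
- weather mast (135/24 per unit): all 24 → value 135, running total 135.00
- spectrometer (34/29 per unit): all 29 → value 34, running total 169.00
- relay (34/38 per unit): 35 of 38 → value 35×34/38 = 31.3158, running total 200.32
Total 200.32.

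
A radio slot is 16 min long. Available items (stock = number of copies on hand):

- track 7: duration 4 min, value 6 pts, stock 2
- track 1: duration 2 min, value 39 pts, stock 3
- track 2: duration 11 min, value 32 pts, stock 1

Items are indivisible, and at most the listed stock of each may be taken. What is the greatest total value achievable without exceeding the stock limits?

Top feasible selections:
- 2×track 7 + 3×track 1: duration 14, value 129
- 1×track 7 + 3×track 1: duration 10, value 123
- 3×track 1: duration 6, value 117
- 2×track 1 + 1×track 2: duration 15, value 110
Best: 129 pts.

129 pts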